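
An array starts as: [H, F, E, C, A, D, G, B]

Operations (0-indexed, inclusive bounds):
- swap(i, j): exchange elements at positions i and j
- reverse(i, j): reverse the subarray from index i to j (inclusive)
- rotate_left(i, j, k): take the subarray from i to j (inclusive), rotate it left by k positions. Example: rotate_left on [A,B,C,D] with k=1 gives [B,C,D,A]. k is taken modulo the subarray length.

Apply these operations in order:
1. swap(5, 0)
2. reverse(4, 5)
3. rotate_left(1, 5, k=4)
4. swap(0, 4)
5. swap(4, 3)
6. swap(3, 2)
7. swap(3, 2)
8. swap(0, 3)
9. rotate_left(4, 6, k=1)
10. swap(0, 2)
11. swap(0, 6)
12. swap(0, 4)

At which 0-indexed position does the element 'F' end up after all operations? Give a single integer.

Answer: 6

Derivation:
After 1 (swap(5, 0)): [D, F, E, C, A, H, G, B]
After 2 (reverse(4, 5)): [D, F, E, C, H, A, G, B]
After 3 (rotate_left(1, 5, k=4)): [D, A, F, E, C, H, G, B]
After 4 (swap(0, 4)): [C, A, F, E, D, H, G, B]
After 5 (swap(4, 3)): [C, A, F, D, E, H, G, B]
After 6 (swap(3, 2)): [C, A, D, F, E, H, G, B]
After 7 (swap(3, 2)): [C, A, F, D, E, H, G, B]
After 8 (swap(0, 3)): [D, A, F, C, E, H, G, B]
After 9 (rotate_left(4, 6, k=1)): [D, A, F, C, H, G, E, B]
After 10 (swap(0, 2)): [F, A, D, C, H, G, E, B]
After 11 (swap(0, 6)): [E, A, D, C, H, G, F, B]
After 12 (swap(0, 4)): [H, A, D, C, E, G, F, B]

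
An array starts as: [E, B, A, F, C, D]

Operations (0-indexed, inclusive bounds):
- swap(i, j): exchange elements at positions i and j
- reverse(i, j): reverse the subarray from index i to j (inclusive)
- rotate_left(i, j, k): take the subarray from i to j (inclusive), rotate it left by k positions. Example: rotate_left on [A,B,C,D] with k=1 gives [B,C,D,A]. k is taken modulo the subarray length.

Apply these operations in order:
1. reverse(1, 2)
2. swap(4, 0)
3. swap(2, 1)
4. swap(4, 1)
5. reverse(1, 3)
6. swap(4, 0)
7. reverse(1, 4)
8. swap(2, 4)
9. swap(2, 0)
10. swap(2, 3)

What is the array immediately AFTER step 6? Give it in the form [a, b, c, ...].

Answer: [B, F, A, E, C, D]

Derivation:
After 1 (reverse(1, 2)): [E, A, B, F, C, D]
After 2 (swap(4, 0)): [C, A, B, F, E, D]
After 3 (swap(2, 1)): [C, B, A, F, E, D]
After 4 (swap(4, 1)): [C, E, A, F, B, D]
After 5 (reverse(1, 3)): [C, F, A, E, B, D]
After 6 (swap(4, 0)): [B, F, A, E, C, D]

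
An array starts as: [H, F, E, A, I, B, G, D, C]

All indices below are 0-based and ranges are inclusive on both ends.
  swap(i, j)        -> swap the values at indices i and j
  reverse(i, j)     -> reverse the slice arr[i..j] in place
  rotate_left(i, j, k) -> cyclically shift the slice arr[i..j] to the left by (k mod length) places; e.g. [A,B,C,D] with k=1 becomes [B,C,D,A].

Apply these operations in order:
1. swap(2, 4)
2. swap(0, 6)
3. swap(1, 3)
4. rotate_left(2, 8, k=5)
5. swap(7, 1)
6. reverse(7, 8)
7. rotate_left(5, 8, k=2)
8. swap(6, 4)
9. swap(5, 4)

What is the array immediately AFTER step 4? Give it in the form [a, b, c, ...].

After 1 (swap(2, 4)): [H, F, I, A, E, B, G, D, C]
After 2 (swap(0, 6)): [G, F, I, A, E, B, H, D, C]
After 3 (swap(1, 3)): [G, A, I, F, E, B, H, D, C]
After 4 (rotate_left(2, 8, k=5)): [G, A, D, C, I, F, E, B, H]

Answer: [G, A, D, C, I, F, E, B, H]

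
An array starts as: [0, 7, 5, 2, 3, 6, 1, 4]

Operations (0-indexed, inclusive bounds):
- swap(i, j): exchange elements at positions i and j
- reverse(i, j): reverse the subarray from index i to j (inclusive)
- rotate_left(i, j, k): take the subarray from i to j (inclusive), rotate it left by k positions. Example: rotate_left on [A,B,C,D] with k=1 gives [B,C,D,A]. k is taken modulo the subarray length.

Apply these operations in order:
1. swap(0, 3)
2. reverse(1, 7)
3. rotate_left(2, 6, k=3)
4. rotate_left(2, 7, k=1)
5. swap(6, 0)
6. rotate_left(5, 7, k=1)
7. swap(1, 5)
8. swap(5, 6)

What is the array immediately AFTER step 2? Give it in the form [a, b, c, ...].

Answer: [2, 4, 1, 6, 3, 0, 5, 7]

Derivation:
After 1 (swap(0, 3)): [2, 7, 5, 0, 3, 6, 1, 4]
After 2 (reverse(1, 7)): [2, 4, 1, 6, 3, 0, 5, 7]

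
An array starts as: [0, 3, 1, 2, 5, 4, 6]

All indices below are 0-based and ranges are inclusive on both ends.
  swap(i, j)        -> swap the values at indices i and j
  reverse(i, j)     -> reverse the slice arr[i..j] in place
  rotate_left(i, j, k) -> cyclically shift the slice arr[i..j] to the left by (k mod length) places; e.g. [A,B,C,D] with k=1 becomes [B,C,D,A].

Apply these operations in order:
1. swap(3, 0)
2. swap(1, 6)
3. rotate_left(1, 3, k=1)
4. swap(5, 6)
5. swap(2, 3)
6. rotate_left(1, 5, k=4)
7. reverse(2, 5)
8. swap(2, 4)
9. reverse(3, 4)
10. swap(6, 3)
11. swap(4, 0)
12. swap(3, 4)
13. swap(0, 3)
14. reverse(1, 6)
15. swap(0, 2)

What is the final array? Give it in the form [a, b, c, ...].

After 1 (swap(3, 0)): [2, 3, 1, 0, 5, 4, 6]
After 2 (swap(1, 6)): [2, 6, 1, 0, 5, 4, 3]
After 3 (rotate_left(1, 3, k=1)): [2, 1, 0, 6, 5, 4, 3]
After 4 (swap(5, 6)): [2, 1, 0, 6, 5, 3, 4]
After 5 (swap(2, 3)): [2, 1, 6, 0, 5, 3, 4]
After 6 (rotate_left(1, 5, k=4)): [2, 3, 1, 6, 0, 5, 4]
After 7 (reverse(2, 5)): [2, 3, 5, 0, 6, 1, 4]
After 8 (swap(2, 4)): [2, 3, 6, 0, 5, 1, 4]
After 9 (reverse(3, 4)): [2, 3, 6, 5, 0, 1, 4]
After 10 (swap(6, 3)): [2, 3, 6, 4, 0, 1, 5]
After 11 (swap(4, 0)): [0, 3, 6, 4, 2, 1, 5]
After 12 (swap(3, 4)): [0, 3, 6, 2, 4, 1, 5]
After 13 (swap(0, 3)): [2, 3, 6, 0, 4, 1, 5]
After 14 (reverse(1, 6)): [2, 5, 1, 4, 0, 6, 3]
After 15 (swap(0, 2)): [1, 5, 2, 4, 0, 6, 3]

Answer: [1, 5, 2, 4, 0, 6, 3]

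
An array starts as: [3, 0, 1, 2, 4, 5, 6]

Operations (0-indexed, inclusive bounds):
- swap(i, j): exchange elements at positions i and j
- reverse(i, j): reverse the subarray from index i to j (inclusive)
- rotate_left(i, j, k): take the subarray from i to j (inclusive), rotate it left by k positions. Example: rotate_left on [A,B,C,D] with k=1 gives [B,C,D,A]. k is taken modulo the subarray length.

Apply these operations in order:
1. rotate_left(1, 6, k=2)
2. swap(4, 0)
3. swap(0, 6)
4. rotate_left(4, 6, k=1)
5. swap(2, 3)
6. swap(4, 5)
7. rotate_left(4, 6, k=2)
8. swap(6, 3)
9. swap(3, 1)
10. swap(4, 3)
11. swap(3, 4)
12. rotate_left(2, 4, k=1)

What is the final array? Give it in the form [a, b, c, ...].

After 1 (rotate_left(1, 6, k=2)): [3, 2, 4, 5, 6, 0, 1]
After 2 (swap(4, 0)): [6, 2, 4, 5, 3, 0, 1]
After 3 (swap(0, 6)): [1, 2, 4, 5, 3, 0, 6]
After 4 (rotate_left(4, 6, k=1)): [1, 2, 4, 5, 0, 6, 3]
After 5 (swap(2, 3)): [1, 2, 5, 4, 0, 6, 3]
After 6 (swap(4, 5)): [1, 2, 5, 4, 6, 0, 3]
After 7 (rotate_left(4, 6, k=2)): [1, 2, 5, 4, 3, 6, 0]
After 8 (swap(6, 3)): [1, 2, 5, 0, 3, 6, 4]
After 9 (swap(3, 1)): [1, 0, 5, 2, 3, 6, 4]
After 10 (swap(4, 3)): [1, 0, 5, 3, 2, 6, 4]
After 11 (swap(3, 4)): [1, 0, 5, 2, 3, 6, 4]
After 12 (rotate_left(2, 4, k=1)): [1, 0, 2, 3, 5, 6, 4]

Answer: [1, 0, 2, 3, 5, 6, 4]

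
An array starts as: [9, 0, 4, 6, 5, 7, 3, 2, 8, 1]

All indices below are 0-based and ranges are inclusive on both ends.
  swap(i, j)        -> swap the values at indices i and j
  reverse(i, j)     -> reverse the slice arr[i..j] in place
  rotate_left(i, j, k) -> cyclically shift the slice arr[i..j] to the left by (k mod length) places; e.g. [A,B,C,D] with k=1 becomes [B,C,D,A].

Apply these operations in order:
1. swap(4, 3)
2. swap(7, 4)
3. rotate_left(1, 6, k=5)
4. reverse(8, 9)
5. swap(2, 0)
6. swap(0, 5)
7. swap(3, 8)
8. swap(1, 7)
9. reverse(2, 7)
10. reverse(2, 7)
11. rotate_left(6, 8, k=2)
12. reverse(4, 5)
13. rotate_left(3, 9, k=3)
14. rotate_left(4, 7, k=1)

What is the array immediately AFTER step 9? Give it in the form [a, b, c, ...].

Answer: [2, 6, 3, 7, 0, 5, 1, 9, 4, 8]

Derivation:
After 1 (swap(4, 3)): [9, 0, 4, 5, 6, 7, 3, 2, 8, 1]
After 2 (swap(7, 4)): [9, 0, 4, 5, 2, 7, 3, 6, 8, 1]
After 3 (rotate_left(1, 6, k=5)): [9, 3, 0, 4, 5, 2, 7, 6, 8, 1]
After 4 (reverse(8, 9)): [9, 3, 0, 4, 5, 2, 7, 6, 1, 8]
After 5 (swap(2, 0)): [0, 3, 9, 4, 5, 2, 7, 6, 1, 8]
After 6 (swap(0, 5)): [2, 3, 9, 4, 5, 0, 7, 6, 1, 8]
After 7 (swap(3, 8)): [2, 3, 9, 1, 5, 0, 7, 6, 4, 8]
After 8 (swap(1, 7)): [2, 6, 9, 1, 5, 0, 7, 3, 4, 8]
After 9 (reverse(2, 7)): [2, 6, 3, 7, 0, 5, 1, 9, 4, 8]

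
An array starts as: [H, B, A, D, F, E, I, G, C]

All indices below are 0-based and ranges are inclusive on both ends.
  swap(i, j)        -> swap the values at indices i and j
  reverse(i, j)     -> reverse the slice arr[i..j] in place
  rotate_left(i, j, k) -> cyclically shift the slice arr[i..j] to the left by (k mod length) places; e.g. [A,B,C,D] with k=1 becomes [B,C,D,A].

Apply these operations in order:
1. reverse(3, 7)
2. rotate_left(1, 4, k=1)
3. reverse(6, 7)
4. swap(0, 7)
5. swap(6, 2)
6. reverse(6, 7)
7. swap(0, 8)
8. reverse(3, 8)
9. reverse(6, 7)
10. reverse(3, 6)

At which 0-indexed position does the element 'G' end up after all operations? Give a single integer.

Answer: 5

Derivation:
After 1 (reverse(3, 7)): [H, B, A, G, I, E, F, D, C]
After 2 (rotate_left(1, 4, k=1)): [H, A, G, I, B, E, F, D, C]
After 3 (reverse(6, 7)): [H, A, G, I, B, E, D, F, C]
After 4 (swap(0, 7)): [F, A, G, I, B, E, D, H, C]
After 5 (swap(6, 2)): [F, A, D, I, B, E, G, H, C]
After 6 (reverse(6, 7)): [F, A, D, I, B, E, H, G, C]
After 7 (swap(0, 8)): [C, A, D, I, B, E, H, G, F]
After 8 (reverse(3, 8)): [C, A, D, F, G, H, E, B, I]
After 9 (reverse(6, 7)): [C, A, D, F, G, H, B, E, I]
After 10 (reverse(3, 6)): [C, A, D, B, H, G, F, E, I]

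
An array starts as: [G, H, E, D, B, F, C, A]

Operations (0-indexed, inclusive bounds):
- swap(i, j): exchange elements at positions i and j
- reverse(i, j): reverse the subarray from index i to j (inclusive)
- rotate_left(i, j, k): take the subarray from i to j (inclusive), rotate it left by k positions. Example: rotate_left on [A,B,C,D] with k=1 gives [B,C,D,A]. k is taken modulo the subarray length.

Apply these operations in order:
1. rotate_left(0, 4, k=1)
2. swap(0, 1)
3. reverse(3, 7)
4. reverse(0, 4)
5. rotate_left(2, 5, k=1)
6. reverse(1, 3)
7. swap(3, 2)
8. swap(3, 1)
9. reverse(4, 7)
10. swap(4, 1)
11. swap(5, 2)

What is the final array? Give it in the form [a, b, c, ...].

Answer: [C, B, G, E, H, A, D, F]

Derivation:
After 1 (rotate_left(0, 4, k=1)): [H, E, D, B, G, F, C, A]
After 2 (swap(0, 1)): [E, H, D, B, G, F, C, A]
After 3 (reverse(3, 7)): [E, H, D, A, C, F, G, B]
After 4 (reverse(0, 4)): [C, A, D, H, E, F, G, B]
After 5 (rotate_left(2, 5, k=1)): [C, A, H, E, F, D, G, B]
After 6 (reverse(1, 3)): [C, E, H, A, F, D, G, B]
After 7 (swap(3, 2)): [C, E, A, H, F, D, G, B]
After 8 (swap(3, 1)): [C, H, A, E, F, D, G, B]
After 9 (reverse(4, 7)): [C, H, A, E, B, G, D, F]
After 10 (swap(4, 1)): [C, B, A, E, H, G, D, F]
After 11 (swap(5, 2)): [C, B, G, E, H, A, D, F]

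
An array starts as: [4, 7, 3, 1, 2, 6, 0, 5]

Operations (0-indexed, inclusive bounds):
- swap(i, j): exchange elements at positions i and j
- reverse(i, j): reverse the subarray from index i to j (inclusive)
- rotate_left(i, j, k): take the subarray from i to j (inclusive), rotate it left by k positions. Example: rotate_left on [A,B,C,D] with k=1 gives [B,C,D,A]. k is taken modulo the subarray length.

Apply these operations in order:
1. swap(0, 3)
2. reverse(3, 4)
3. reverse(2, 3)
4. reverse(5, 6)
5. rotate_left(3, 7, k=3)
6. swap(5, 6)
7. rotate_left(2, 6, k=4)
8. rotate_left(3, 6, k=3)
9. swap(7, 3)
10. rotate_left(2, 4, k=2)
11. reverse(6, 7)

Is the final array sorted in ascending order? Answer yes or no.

Answer: no

Derivation:
After 1 (swap(0, 3)): [1, 7, 3, 4, 2, 6, 0, 5]
After 2 (reverse(3, 4)): [1, 7, 3, 2, 4, 6, 0, 5]
After 3 (reverse(2, 3)): [1, 7, 2, 3, 4, 6, 0, 5]
After 4 (reverse(5, 6)): [1, 7, 2, 3, 4, 0, 6, 5]
After 5 (rotate_left(3, 7, k=3)): [1, 7, 2, 6, 5, 3, 4, 0]
After 6 (swap(5, 6)): [1, 7, 2, 6, 5, 4, 3, 0]
After 7 (rotate_left(2, 6, k=4)): [1, 7, 3, 2, 6, 5, 4, 0]
After 8 (rotate_left(3, 6, k=3)): [1, 7, 3, 4, 2, 6, 5, 0]
After 9 (swap(7, 3)): [1, 7, 3, 0, 2, 6, 5, 4]
After 10 (rotate_left(2, 4, k=2)): [1, 7, 2, 3, 0, 6, 5, 4]
After 11 (reverse(6, 7)): [1, 7, 2, 3, 0, 6, 4, 5]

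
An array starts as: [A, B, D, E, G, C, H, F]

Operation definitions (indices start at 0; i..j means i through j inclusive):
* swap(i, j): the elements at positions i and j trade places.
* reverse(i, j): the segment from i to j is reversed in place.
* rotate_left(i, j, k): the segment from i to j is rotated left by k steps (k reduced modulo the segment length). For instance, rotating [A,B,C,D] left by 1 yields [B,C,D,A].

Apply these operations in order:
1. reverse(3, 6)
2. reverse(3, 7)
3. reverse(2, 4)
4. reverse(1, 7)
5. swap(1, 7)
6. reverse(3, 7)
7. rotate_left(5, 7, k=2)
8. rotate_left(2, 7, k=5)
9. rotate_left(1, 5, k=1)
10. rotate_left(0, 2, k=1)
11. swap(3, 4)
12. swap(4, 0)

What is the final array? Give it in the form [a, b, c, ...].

Answer: [H, C, A, E, D, B, G, F]

Derivation:
After 1 (reverse(3, 6)): [A, B, D, H, C, G, E, F]
After 2 (reverse(3, 7)): [A, B, D, F, E, G, C, H]
After 3 (reverse(2, 4)): [A, B, E, F, D, G, C, H]
After 4 (reverse(1, 7)): [A, H, C, G, D, F, E, B]
After 5 (swap(1, 7)): [A, B, C, G, D, F, E, H]
After 6 (reverse(3, 7)): [A, B, C, H, E, F, D, G]
After 7 (rotate_left(5, 7, k=2)): [A, B, C, H, E, G, F, D]
After 8 (rotate_left(2, 7, k=5)): [A, B, D, C, H, E, G, F]
After 9 (rotate_left(1, 5, k=1)): [A, D, C, H, E, B, G, F]
After 10 (rotate_left(0, 2, k=1)): [D, C, A, H, E, B, G, F]
After 11 (swap(3, 4)): [D, C, A, E, H, B, G, F]
After 12 (swap(4, 0)): [H, C, A, E, D, B, G, F]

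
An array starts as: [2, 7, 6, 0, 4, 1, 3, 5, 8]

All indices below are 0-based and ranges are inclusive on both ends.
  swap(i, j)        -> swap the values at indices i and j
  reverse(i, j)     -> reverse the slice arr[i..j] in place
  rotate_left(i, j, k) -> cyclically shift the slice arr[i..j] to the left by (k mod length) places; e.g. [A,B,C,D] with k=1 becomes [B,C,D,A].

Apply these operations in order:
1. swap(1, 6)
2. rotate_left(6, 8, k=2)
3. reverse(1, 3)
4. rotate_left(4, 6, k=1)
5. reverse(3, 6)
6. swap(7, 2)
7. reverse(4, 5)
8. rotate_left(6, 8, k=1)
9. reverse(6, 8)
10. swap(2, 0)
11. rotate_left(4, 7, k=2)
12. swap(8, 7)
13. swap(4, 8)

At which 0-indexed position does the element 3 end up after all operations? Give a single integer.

Answer: 8

Derivation:
After 1 (swap(1, 6)): [2, 3, 6, 0, 4, 1, 7, 5, 8]
After 2 (rotate_left(6, 8, k=2)): [2, 3, 6, 0, 4, 1, 8, 7, 5]
After 3 (reverse(1, 3)): [2, 0, 6, 3, 4, 1, 8, 7, 5]
After 4 (rotate_left(4, 6, k=1)): [2, 0, 6, 3, 1, 8, 4, 7, 5]
After 5 (reverse(3, 6)): [2, 0, 6, 4, 8, 1, 3, 7, 5]
After 6 (swap(7, 2)): [2, 0, 7, 4, 8, 1, 3, 6, 5]
After 7 (reverse(4, 5)): [2, 0, 7, 4, 1, 8, 3, 6, 5]
After 8 (rotate_left(6, 8, k=1)): [2, 0, 7, 4, 1, 8, 6, 5, 3]
After 9 (reverse(6, 8)): [2, 0, 7, 4, 1, 8, 3, 5, 6]
After 10 (swap(2, 0)): [7, 0, 2, 4, 1, 8, 3, 5, 6]
After 11 (rotate_left(4, 7, k=2)): [7, 0, 2, 4, 3, 5, 1, 8, 6]
After 12 (swap(8, 7)): [7, 0, 2, 4, 3, 5, 1, 6, 8]
After 13 (swap(4, 8)): [7, 0, 2, 4, 8, 5, 1, 6, 3]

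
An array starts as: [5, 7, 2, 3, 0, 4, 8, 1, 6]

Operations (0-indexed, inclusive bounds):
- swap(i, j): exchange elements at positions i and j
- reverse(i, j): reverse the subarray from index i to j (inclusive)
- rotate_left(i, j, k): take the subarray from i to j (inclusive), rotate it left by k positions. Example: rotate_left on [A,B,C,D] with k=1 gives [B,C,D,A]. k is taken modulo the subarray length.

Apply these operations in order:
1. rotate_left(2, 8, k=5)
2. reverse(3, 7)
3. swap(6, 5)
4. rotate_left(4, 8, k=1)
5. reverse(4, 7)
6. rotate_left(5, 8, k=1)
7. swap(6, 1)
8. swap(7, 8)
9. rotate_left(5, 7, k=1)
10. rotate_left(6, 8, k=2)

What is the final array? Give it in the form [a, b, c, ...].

Answer: [5, 2, 1, 4, 8, 7, 0, 6, 3]

Derivation:
After 1 (rotate_left(2, 8, k=5)): [5, 7, 1, 6, 2, 3, 0, 4, 8]
After 2 (reverse(3, 7)): [5, 7, 1, 4, 0, 3, 2, 6, 8]
After 3 (swap(6, 5)): [5, 7, 1, 4, 0, 2, 3, 6, 8]
After 4 (rotate_left(4, 8, k=1)): [5, 7, 1, 4, 2, 3, 6, 8, 0]
After 5 (reverse(4, 7)): [5, 7, 1, 4, 8, 6, 3, 2, 0]
After 6 (rotate_left(5, 8, k=1)): [5, 7, 1, 4, 8, 3, 2, 0, 6]
After 7 (swap(6, 1)): [5, 2, 1, 4, 8, 3, 7, 0, 6]
After 8 (swap(7, 8)): [5, 2, 1, 4, 8, 3, 7, 6, 0]
After 9 (rotate_left(5, 7, k=1)): [5, 2, 1, 4, 8, 7, 6, 3, 0]
After 10 (rotate_left(6, 8, k=2)): [5, 2, 1, 4, 8, 7, 0, 6, 3]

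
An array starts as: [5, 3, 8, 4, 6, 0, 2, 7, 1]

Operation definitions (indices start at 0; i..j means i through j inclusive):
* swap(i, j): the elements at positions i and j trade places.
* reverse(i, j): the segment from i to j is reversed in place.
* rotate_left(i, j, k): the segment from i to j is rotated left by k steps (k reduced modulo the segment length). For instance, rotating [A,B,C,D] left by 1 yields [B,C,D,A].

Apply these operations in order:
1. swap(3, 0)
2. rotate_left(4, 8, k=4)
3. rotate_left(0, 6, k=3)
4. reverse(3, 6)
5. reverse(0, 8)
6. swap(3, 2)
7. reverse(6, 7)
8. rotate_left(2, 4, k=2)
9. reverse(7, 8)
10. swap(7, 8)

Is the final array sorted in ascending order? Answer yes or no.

After 1 (swap(3, 0)): [4, 3, 8, 5, 6, 0, 2, 7, 1]
After 2 (rotate_left(4, 8, k=4)): [4, 3, 8, 5, 1, 6, 0, 2, 7]
After 3 (rotate_left(0, 6, k=3)): [5, 1, 6, 0, 4, 3, 8, 2, 7]
After 4 (reverse(3, 6)): [5, 1, 6, 8, 3, 4, 0, 2, 7]
After 5 (reverse(0, 8)): [7, 2, 0, 4, 3, 8, 6, 1, 5]
After 6 (swap(3, 2)): [7, 2, 4, 0, 3, 8, 6, 1, 5]
After 7 (reverse(6, 7)): [7, 2, 4, 0, 3, 8, 1, 6, 5]
After 8 (rotate_left(2, 4, k=2)): [7, 2, 3, 4, 0, 8, 1, 6, 5]
After 9 (reverse(7, 8)): [7, 2, 3, 4, 0, 8, 1, 5, 6]
After 10 (swap(7, 8)): [7, 2, 3, 4, 0, 8, 1, 6, 5]

Answer: no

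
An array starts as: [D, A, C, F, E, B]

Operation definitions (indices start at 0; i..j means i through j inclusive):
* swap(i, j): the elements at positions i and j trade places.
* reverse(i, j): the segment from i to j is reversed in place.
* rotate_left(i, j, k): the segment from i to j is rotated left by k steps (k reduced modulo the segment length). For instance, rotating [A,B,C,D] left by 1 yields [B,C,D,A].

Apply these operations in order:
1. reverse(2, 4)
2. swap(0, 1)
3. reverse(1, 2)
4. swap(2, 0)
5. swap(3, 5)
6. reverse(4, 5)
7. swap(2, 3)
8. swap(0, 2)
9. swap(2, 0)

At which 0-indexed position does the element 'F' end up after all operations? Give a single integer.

After 1 (reverse(2, 4)): [D, A, E, F, C, B]
After 2 (swap(0, 1)): [A, D, E, F, C, B]
After 3 (reverse(1, 2)): [A, E, D, F, C, B]
After 4 (swap(2, 0)): [D, E, A, F, C, B]
After 5 (swap(3, 5)): [D, E, A, B, C, F]
After 6 (reverse(4, 5)): [D, E, A, B, F, C]
After 7 (swap(2, 3)): [D, E, B, A, F, C]
After 8 (swap(0, 2)): [B, E, D, A, F, C]
After 9 (swap(2, 0)): [D, E, B, A, F, C]

Answer: 4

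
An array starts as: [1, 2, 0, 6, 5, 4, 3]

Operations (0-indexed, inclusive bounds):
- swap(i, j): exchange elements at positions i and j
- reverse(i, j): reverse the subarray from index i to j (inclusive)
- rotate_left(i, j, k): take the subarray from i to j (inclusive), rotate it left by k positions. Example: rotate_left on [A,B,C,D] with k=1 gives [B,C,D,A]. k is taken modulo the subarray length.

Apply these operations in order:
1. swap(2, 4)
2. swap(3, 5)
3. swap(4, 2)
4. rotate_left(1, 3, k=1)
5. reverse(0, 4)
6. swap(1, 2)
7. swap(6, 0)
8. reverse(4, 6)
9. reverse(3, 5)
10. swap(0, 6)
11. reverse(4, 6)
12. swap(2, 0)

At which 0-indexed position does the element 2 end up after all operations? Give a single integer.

After 1 (swap(2, 4)): [1, 2, 5, 6, 0, 4, 3]
After 2 (swap(3, 5)): [1, 2, 5, 4, 0, 6, 3]
After 3 (swap(4, 2)): [1, 2, 0, 4, 5, 6, 3]
After 4 (rotate_left(1, 3, k=1)): [1, 0, 4, 2, 5, 6, 3]
After 5 (reverse(0, 4)): [5, 2, 4, 0, 1, 6, 3]
After 6 (swap(1, 2)): [5, 4, 2, 0, 1, 6, 3]
After 7 (swap(6, 0)): [3, 4, 2, 0, 1, 6, 5]
After 8 (reverse(4, 6)): [3, 4, 2, 0, 5, 6, 1]
After 9 (reverse(3, 5)): [3, 4, 2, 6, 5, 0, 1]
After 10 (swap(0, 6)): [1, 4, 2, 6, 5, 0, 3]
After 11 (reverse(4, 6)): [1, 4, 2, 6, 3, 0, 5]
After 12 (swap(2, 0)): [2, 4, 1, 6, 3, 0, 5]

Answer: 0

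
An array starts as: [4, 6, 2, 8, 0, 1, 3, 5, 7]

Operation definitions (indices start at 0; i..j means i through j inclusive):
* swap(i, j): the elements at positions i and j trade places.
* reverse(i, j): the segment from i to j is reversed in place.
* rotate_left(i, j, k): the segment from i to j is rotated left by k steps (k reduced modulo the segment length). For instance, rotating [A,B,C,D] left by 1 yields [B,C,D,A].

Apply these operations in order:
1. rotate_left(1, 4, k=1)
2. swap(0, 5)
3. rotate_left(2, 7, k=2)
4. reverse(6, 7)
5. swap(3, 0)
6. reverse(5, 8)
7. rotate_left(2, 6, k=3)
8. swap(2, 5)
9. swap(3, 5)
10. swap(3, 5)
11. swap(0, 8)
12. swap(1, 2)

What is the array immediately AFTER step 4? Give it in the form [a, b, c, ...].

Answer: [1, 2, 6, 4, 3, 5, 0, 8, 7]

Derivation:
After 1 (rotate_left(1, 4, k=1)): [4, 2, 8, 0, 6, 1, 3, 5, 7]
After 2 (swap(0, 5)): [1, 2, 8, 0, 6, 4, 3, 5, 7]
After 3 (rotate_left(2, 7, k=2)): [1, 2, 6, 4, 3, 5, 8, 0, 7]
After 4 (reverse(6, 7)): [1, 2, 6, 4, 3, 5, 0, 8, 7]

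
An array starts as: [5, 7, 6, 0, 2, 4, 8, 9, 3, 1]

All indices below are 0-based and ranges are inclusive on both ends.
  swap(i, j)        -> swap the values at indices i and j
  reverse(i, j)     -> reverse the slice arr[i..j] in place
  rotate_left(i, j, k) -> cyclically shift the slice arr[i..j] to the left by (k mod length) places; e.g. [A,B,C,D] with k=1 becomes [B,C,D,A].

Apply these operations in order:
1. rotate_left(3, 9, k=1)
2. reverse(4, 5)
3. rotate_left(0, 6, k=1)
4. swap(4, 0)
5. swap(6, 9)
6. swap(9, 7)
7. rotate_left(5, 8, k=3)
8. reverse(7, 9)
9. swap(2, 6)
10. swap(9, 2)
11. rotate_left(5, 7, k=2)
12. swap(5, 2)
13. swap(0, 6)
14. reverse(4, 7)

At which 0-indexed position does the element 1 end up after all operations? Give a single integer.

After 1 (rotate_left(3, 9, k=1)): [5, 7, 6, 2, 4, 8, 9, 3, 1, 0]
After 2 (reverse(4, 5)): [5, 7, 6, 2, 8, 4, 9, 3, 1, 0]
After 3 (rotate_left(0, 6, k=1)): [7, 6, 2, 8, 4, 9, 5, 3, 1, 0]
After 4 (swap(4, 0)): [4, 6, 2, 8, 7, 9, 5, 3, 1, 0]
After 5 (swap(6, 9)): [4, 6, 2, 8, 7, 9, 0, 3, 1, 5]
After 6 (swap(9, 7)): [4, 6, 2, 8, 7, 9, 0, 5, 1, 3]
After 7 (rotate_left(5, 8, k=3)): [4, 6, 2, 8, 7, 1, 9, 0, 5, 3]
After 8 (reverse(7, 9)): [4, 6, 2, 8, 7, 1, 9, 3, 5, 0]
After 9 (swap(2, 6)): [4, 6, 9, 8, 7, 1, 2, 3, 5, 0]
After 10 (swap(9, 2)): [4, 6, 0, 8, 7, 1, 2, 3, 5, 9]
After 11 (rotate_left(5, 7, k=2)): [4, 6, 0, 8, 7, 3, 1, 2, 5, 9]
After 12 (swap(5, 2)): [4, 6, 3, 8, 7, 0, 1, 2, 5, 9]
After 13 (swap(0, 6)): [1, 6, 3, 8, 7, 0, 4, 2, 5, 9]
After 14 (reverse(4, 7)): [1, 6, 3, 8, 2, 4, 0, 7, 5, 9]

Answer: 0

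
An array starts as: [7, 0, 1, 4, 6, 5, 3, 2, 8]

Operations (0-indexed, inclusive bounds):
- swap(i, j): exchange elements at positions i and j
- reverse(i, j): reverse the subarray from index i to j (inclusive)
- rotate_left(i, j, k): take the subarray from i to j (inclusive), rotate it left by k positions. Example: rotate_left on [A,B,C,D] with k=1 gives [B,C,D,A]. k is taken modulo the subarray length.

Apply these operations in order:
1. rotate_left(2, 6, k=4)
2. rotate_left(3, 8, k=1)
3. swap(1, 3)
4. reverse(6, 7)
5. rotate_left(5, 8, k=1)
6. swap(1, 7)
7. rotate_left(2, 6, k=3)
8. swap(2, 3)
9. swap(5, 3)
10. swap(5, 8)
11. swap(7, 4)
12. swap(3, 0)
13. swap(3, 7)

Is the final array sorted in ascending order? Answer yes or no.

After 1 (rotate_left(2, 6, k=4)): [7, 0, 3, 1, 4, 6, 5, 2, 8]
After 2 (rotate_left(3, 8, k=1)): [7, 0, 3, 4, 6, 5, 2, 8, 1]
After 3 (swap(1, 3)): [7, 4, 3, 0, 6, 5, 2, 8, 1]
After 4 (reverse(6, 7)): [7, 4, 3, 0, 6, 5, 8, 2, 1]
After 5 (rotate_left(5, 8, k=1)): [7, 4, 3, 0, 6, 8, 2, 1, 5]
After 6 (swap(1, 7)): [7, 1, 3, 0, 6, 8, 2, 4, 5]
After 7 (rotate_left(2, 6, k=3)): [7, 1, 8, 2, 3, 0, 6, 4, 5]
After 8 (swap(2, 3)): [7, 1, 2, 8, 3, 0, 6, 4, 5]
After 9 (swap(5, 3)): [7, 1, 2, 0, 3, 8, 6, 4, 5]
After 10 (swap(5, 8)): [7, 1, 2, 0, 3, 5, 6, 4, 8]
After 11 (swap(7, 4)): [7, 1, 2, 0, 4, 5, 6, 3, 8]
After 12 (swap(3, 0)): [0, 1, 2, 7, 4, 5, 6, 3, 8]
After 13 (swap(3, 7)): [0, 1, 2, 3, 4, 5, 6, 7, 8]

Answer: yes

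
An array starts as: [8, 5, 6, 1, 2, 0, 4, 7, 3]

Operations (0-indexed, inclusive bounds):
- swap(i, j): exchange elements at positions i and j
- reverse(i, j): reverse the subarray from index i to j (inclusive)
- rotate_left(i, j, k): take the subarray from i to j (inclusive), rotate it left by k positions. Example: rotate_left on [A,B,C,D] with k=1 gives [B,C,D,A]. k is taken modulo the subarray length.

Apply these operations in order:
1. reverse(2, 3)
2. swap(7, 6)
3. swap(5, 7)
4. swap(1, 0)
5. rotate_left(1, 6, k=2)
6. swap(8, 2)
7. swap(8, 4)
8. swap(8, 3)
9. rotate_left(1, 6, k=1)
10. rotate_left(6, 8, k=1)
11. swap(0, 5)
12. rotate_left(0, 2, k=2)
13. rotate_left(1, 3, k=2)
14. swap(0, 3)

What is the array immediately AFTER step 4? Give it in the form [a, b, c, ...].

After 1 (reverse(2, 3)): [8, 5, 1, 6, 2, 0, 4, 7, 3]
After 2 (swap(7, 6)): [8, 5, 1, 6, 2, 0, 7, 4, 3]
After 3 (swap(5, 7)): [8, 5, 1, 6, 2, 4, 7, 0, 3]
After 4 (swap(1, 0)): [5, 8, 1, 6, 2, 4, 7, 0, 3]

Answer: [5, 8, 1, 6, 2, 4, 7, 0, 3]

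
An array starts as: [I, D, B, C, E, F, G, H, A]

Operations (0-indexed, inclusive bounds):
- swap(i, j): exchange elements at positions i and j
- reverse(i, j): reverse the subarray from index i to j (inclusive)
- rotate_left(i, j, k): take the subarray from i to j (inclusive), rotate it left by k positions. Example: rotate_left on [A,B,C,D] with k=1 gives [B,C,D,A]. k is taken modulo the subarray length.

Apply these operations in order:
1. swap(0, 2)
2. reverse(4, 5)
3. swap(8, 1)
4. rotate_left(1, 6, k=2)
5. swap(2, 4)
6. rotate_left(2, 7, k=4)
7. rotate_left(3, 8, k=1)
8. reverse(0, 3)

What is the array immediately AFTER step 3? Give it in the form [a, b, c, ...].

After 1 (swap(0, 2)): [B, D, I, C, E, F, G, H, A]
After 2 (reverse(4, 5)): [B, D, I, C, F, E, G, H, A]
After 3 (swap(8, 1)): [B, A, I, C, F, E, G, H, D]

Answer: [B, A, I, C, F, E, G, H, D]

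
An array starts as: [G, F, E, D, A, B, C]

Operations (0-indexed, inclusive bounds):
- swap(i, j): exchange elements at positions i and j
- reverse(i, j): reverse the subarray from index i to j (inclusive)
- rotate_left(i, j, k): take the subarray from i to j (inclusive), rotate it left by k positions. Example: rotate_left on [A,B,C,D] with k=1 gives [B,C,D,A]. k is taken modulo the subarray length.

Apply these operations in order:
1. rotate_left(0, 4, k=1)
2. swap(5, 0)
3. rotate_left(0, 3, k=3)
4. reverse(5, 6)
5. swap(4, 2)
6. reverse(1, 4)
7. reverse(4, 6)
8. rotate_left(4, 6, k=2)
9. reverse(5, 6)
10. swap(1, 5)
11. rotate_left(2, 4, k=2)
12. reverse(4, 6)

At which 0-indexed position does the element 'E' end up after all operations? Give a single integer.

Answer: 5

Derivation:
After 1 (rotate_left(0, 4, k=1)): [F, E, D, A, G, B, C]
After 2 (swap(5, 0)): [B, E, D, A, G, F, C]
After 3 (rotate_left(0, 3, k=3)): [A, B, E, D, G, F, C]
After 4 (reverse(5, 6)): [A, B, E, D, G, C, F]
After 5 (swap(4, 2)): [A, B, G, D, E, C, F]
After 6 (reverse(1, 4)): [A, E, D, G, B, C, F]
After 7 (reverse(4, 6)): [A, E, D, G, F, C, B]
After 8 (rotate_left(4, 6, k=2)): [A, E, D, G, B, F, C]
After 9 (reverse(5, 6)): [A, E, D, G, B, C, F]
After 10 (swap(1, 5)): [A, C, D, G, B, E, F]
After 11 (rotate_left(2, 4, k=2)): [A, C, B, D, G, E, F]
After 12 (reverse(4, 6)): [A, C, B, D, F, E, G]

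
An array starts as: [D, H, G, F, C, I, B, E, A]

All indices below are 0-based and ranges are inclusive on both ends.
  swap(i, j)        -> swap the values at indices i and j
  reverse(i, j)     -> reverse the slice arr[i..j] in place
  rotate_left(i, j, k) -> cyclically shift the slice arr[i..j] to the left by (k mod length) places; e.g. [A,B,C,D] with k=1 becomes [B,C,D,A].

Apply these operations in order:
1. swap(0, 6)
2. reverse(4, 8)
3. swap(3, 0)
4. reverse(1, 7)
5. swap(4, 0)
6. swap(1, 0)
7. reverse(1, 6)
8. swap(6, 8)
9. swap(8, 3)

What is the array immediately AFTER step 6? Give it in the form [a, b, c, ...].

After 1 (swap(0, 6)): [B, H, G, F, C, I, D, E, A]
After 2 (reverse(4, 8)): [B, H, G, F, A, E, D, I, C]
After 3 (swap(3, 0)): [F, H, G, B, A, E, D, I, C]
After 4 (reverse(1, 7)): [F, I, D, E, A, B, G, H, C]
After 5 (swap(4, 0)): [A, I, D, E, F, B, G, H, C]
After 6 (swap(1, 0)): [I, A, D, E, F, B, G, H, C]

Answer: [I, A, D, E, F, B, G, H, C]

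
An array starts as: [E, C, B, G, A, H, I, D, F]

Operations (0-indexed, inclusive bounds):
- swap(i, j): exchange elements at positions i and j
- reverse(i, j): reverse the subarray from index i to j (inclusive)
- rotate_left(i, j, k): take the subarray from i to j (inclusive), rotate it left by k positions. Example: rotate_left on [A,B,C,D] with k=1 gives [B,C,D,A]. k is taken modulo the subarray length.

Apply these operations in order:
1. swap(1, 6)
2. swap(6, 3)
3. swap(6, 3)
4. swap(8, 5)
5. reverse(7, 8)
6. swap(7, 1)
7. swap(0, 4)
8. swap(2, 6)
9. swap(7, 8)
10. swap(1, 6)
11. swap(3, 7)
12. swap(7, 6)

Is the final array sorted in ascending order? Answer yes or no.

After 1 (swap(1, 6)): [E, I, B, G, A, H, C, D, F]
After 2 (swap(6, 3)): [E, I, B, C, A, H, G, D, F]
After 3 (swap(6, 3)): [E, I, B, G, A, H, C, D, F]
After 4 (swap(8, 5)): [E, I, B, G, A, F, C, D, H]
After 5 (reverse(7, 8)): [E, I, B, G, A, F, C, H, D]
After 6 (swap(7, 1)): [E, H, B, G, A, F, C, I, D]
After 7 (swap(0, 4)): [A, H, B, G, E, F, C, I, D]
After 8 (swap(2, 6)): [A, H, C, G, E, F, B, I, D]
After 9 (swap(7, 8)): [A, H, C, G, E, F, B, D, I]
After 10 (swap(1, 6)): [A, B, C, G, E, F, H, D, I]
After 11 (swap(3, 7)): [A, B, C, D, E, F, H, G, I]
After 12 (swap(7, 6)): [A, B, C, D, E, F, G, H, I]

Answer: yes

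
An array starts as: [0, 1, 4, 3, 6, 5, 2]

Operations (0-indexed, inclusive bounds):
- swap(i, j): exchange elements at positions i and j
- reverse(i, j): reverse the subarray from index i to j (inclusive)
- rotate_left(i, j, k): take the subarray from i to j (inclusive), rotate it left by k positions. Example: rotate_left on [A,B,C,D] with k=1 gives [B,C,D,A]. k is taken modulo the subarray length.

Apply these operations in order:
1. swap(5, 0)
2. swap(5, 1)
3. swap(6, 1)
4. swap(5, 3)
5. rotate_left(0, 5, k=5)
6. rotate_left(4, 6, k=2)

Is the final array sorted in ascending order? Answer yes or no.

Answer: no

Derivation:
After 1 (swap(5, 0)): [5, 1, 4, 3, 6, 0, 2]
After 2 (swap(5, 1)): [5, 0, 4, 3, 6, 1, 2]
After 3 (swap(6, 1)): [5, 2, 4, 3, 6, 1, 0]
After 4 (swap(5, 3)): [5, 2, 4, 1, 6, 3, 0]
After 5 (rotate_left(0, 5, k=5)): [3, 5, 2, 4, 1, 6, 0]
After 6 (rotate_left(4, 6, k=2)): [3, 5, 2, 4, 0, 1, 6]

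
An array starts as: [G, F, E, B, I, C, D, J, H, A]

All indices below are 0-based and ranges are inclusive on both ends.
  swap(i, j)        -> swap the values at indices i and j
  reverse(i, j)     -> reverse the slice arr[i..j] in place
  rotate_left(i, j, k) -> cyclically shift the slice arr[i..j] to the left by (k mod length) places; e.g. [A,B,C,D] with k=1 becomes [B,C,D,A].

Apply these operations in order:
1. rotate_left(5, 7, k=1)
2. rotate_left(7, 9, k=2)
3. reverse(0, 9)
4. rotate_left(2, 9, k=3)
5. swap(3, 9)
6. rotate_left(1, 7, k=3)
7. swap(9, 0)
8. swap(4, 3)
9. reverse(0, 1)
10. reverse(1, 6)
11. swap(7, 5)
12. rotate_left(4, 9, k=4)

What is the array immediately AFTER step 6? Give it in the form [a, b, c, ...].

After 1 (rotate_left(5, 7, k=1)): [G, F, E, B, I, D, J, C, H, A]
After 2 (rotate_left(7, 9, k=2)): [G, F, E, B, I, D, J, A, C, H]
After 3 (reverse(0, 9)): [H, C, A, J, D, I, B, E, F, G]
After 4 (rotate_left(2, 9, k=3)): [H, C, I, B, E, F, G, A, J, D]
After 5 (swap(3, 9)): [H, C, I, D, E, F, G, A, J, B]
After 6 (rotate_left(1, 7, k=3)): [H, E, F, G, A, C, I, D, J, B]

Answer: [H, E, F, G, A, C, I, D, J, B]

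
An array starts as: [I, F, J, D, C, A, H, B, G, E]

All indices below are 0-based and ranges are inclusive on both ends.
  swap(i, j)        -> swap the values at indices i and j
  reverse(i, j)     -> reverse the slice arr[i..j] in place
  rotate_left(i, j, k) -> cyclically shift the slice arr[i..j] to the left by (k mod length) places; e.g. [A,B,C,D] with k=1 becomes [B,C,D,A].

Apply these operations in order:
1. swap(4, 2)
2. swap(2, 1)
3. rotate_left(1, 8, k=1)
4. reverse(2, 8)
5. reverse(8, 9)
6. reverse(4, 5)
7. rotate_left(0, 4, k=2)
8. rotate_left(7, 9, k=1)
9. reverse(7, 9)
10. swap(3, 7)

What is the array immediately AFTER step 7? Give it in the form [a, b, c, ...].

Answer: [C, G, H, I, F, B, A, J, E, D]

Derivation:
After 1 (swap(4, 2)): [I, F, C, D, J, A, H, B, G, E]
After 2 (swap(2, 1)): [I, C, F, D, J, A, H, B, G, E]
After 3 (rotate_left(1, 8, k=1)): [I, F, D, J, A, H, B, G, C, E]
After 4 (reverse(2, 8)): [I, F, C, G, B, H, A, J, D, E]
After 5 (reverse(8, 9)): [I, F, C, G, B, H, A, J, E, D]
After 6 (reverse(4, 5)): [I, F, C, G, H, B, A, J, E, D]
After 7 (rotate_left(0, 4, k=2)): [C, G, H, I, F, B, A, J, E, D]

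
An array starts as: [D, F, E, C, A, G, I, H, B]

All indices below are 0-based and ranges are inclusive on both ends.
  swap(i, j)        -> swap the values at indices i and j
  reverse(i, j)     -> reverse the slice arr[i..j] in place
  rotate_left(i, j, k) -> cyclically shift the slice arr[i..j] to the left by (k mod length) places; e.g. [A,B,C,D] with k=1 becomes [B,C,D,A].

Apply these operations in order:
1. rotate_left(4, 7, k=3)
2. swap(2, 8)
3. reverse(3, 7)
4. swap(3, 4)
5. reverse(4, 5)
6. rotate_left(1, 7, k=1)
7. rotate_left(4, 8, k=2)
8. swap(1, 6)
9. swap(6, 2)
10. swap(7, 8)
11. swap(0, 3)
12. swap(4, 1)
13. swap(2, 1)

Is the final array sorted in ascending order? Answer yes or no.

After 1 (rotate_left(4, 7, k=3)): [D, F, E, C, H, A, G, I, B]
After 2 (swap(2, 8)): [D, F, B, C, H, A, G, I, E]
After 3 (reverse(3, 7)): [D, F, B, I, G, A, H, C, E]
After 4 (swap(3, 4)): [D, F, B, G, I, A, H, C, E]
After 5 (reverse(4, 5)): [D, F, B, G, A, I, H, C, E]
After 6 (rotate_left(1, 7, k=1)): [D, B, G, A, I, H, C, F, E]
After 7 (rotate_left(4, 8, k=2)): [D, B, G, A, C, F, E, I, H]
After 8 (swap(1, 6)): [D, E, G, A, C, F, B, I, H]
After 9 (swap(6, 2)): [D, E, B, A, C, F, G, I, H]
After 10 (swap(7, 8)): [D, E, B, A, C, F, G, H, I]
After 11 (swap(0, 3)): [A, E, B, D, C, F, G, H, I]
After 12 (swap(4, 1)): [A, C, B, D, E, F, G, H, I]
After 13 (swap(2, 1)): [A, B, C, D, E, F, G, H, I]

Answer: yes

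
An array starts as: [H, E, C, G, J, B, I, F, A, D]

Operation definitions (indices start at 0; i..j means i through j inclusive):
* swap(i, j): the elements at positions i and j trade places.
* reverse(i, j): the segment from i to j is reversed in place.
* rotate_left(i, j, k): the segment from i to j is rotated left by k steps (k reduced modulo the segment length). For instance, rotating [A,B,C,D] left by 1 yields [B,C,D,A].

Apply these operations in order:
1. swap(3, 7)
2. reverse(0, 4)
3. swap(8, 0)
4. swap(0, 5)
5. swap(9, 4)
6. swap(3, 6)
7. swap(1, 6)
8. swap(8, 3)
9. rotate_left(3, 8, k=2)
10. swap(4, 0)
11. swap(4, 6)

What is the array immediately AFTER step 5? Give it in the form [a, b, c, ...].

Answer: [B, F, C, E, D, A, I, G, J, H]

Derivation:
After 1 (swap(3, 7)): [H, E, C, F, J, B, I, G, A, D]
After 2 (reverse(0, 4)): [J, F, C, E, H, B, I, G, A, D]
After 3 (swap(8, 0)): [A, F, C, E, H, B, I, G, J, D]
After 4 (swap(0, 5)): [B, F, C, E, H, A, I, G, J, D]
After 5 (swap(9, 4)): [B, F, C, E, D, A, I, G, J, H]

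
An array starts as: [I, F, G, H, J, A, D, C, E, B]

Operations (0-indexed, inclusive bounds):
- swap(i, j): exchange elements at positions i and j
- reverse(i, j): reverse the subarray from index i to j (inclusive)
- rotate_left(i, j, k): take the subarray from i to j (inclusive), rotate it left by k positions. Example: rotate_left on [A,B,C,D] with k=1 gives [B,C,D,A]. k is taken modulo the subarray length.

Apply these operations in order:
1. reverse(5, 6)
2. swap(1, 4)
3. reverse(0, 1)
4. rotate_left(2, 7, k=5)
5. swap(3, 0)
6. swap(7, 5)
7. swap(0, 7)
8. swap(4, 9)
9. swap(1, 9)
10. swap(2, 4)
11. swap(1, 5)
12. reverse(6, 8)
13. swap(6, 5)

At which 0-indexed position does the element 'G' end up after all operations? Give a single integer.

After 1 (reverse(5, 6)): [I, F, G, H, J, D, A, C, E, B]
After 2 (swap(1, 4)): [I, J, G, H, F, D, A, C, E, B]
After 3 (reverse(0, 1)): [J, I, G, H, F, D, A, C, E, B]
After 4 (rotate_left(2, 7, k=5)): [J, I, C, G, H, F, D, A, E, B]
After 5 (swap(3, 0)): [G, I, C, J, H, F, D, A, E, B]
After 6 (swap(7, 5)): [G, I, C, J, H, A, D, F, E, B]
After 7 (swap(0, 7)): [F, I, C, J, H, A, D, G, E, B]
After 8 (swap(4, 9)): [F, I, C, J, B, A, D, G, E, H]
After 9 (swap(1, 9)): [F, H, C, J, B, A, D, G, E, I]
After 10 (swap(2, 4)): [F, H, B, J, C, A, D, G, E, I]
After 11 (swap(1, 5)): [F, A, B, J, C, H, D, G, E, I]
After 12 (reverse(6, 8)): [F, A, B, J, C, H, E, G, D, I]
After 13 (swap(6, 5)): [F, A, B, J, C, E, H, G, D, I]

Answer: 7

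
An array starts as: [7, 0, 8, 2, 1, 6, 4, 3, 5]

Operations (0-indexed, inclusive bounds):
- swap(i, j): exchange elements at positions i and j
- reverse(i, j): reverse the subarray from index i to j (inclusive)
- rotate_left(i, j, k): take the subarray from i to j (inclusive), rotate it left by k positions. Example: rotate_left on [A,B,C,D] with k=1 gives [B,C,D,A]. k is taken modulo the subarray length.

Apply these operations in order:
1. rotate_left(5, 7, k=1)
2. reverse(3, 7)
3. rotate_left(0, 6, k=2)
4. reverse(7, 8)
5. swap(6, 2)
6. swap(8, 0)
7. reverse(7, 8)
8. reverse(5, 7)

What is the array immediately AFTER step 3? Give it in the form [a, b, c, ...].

After 1 (rotate_left(5, 7, k=1)): [7, 0, 8, 2, 1, 4, 3, 6, 5]
After 2 (reverse(3, 7)): [7, 0, 8, 6, 3, 4, 1, 2, 5]
After 3 (rotate_left(0, 6, k=2)): [8, 6, 3, 4, 1, 7, 0, 2, 5]

Answer: [8, 6, 3, 4, 1, 7, 0, 2, 5]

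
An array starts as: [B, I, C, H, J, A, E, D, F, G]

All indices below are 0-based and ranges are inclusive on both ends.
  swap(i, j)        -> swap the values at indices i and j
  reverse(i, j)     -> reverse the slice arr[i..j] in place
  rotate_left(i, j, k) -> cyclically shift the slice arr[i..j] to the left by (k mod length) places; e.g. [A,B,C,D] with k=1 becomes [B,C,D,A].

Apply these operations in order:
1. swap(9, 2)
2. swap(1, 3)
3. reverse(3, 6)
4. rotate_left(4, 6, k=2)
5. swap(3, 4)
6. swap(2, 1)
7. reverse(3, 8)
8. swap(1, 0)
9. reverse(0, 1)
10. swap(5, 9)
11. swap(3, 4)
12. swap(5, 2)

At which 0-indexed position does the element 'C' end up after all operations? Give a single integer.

After 1 (swap(9, 2)): [B, I, G, H, J, A, E, D, F, C]
After 2 (swap(1, 3)): [B, H, G, I, J, A, E, D, F, C]
After 3 (reverse(3, 6)): [B, H, G, E, A, J, I, D, F, C]
After 4 (rotate_left(4, 6, k=2)): [B, H, G, E, I, A, J, D, F, C]
After 5 (swap(3, 4)): [B, H, G, I, E, A, J, D, F, C]
After 6 (swap(2, 1)): [B, G, H, I, E, A, J, D, F, C]
After 7 (reverse(3, 8)): [B, G, H, F, D, J, A, E, I, C]
After 8 (swap(1, 0)): [G, B, H, F, D, J, A, E, I, C]
After 9 (reverse(0, 1)): [B, G, H, F, D, J, A, E, I, C]
After 10 (swap(5, 9)): [B, G, H, F, D, C, A, E, I, J]
After 11 (swap(3, 4)): [B, G, H, D, F, C, A, E, I, J]
After 12 (swap(5, 2)): [B, G, C, D, F, H, A, E, I, J]

Answer: 2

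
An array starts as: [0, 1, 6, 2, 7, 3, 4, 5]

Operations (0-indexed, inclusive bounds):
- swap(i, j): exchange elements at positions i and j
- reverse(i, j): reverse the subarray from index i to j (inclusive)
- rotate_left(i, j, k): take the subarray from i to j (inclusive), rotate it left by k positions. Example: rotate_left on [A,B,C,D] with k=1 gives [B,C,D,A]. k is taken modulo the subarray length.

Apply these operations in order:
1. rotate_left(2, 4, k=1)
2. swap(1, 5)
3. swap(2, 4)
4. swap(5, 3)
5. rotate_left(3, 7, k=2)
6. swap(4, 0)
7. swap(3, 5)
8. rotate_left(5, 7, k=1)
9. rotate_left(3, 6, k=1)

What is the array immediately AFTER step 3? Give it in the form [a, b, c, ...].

Answer: [0, 3, 6, 7, 2, 1, 4, 5]

Derivation:
After 1 (rotate_left(2, 4, k=1)): [0, 1, 2, 7, 6, 3, 4, 5]
After 2 (swap(1, 5)): [0, 3, 2, 7, 6, 1, 4, 5]
After 3 (swap(2, 4)): [0, 3, 6, 7, 2, 1, 4, 5]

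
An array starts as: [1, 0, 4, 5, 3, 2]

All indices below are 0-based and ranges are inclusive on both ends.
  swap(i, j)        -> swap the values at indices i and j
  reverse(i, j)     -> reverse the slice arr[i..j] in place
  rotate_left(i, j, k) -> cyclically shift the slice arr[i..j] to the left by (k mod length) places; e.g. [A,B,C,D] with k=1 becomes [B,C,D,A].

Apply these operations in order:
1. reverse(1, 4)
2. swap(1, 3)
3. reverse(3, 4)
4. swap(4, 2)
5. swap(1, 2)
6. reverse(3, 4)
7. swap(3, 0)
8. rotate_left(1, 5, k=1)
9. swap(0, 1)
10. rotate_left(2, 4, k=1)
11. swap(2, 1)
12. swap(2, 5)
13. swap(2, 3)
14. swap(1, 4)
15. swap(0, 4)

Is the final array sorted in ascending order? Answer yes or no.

After 1 (reverse(1, 4)): [1, 3, 5, 4, 0, 2]
After 2 (swap(1, 3)): [1, 4, 5, 3, 0, 2]
After 3 (reverse(3, 4)): [1, 4, 5, 0, 3, 2]
After 4 (swap(4, 2)): [1, 4, 3, 0, 5, 2]
After 5 (swap(1, 2)): [1, 3, 4, 0, 5, 2]
After 6 (reverse(3, 4)): [1, 3, 4, 5, 0, 2]
After 7 (swap(3, 0)): [5, 3, 4, 1, 0, 2]
After 8 (rotate_left(1, 5, k=1)): [5, 4, 1, 0, 2, 3]
After 9 (swap(0, 1)): [4, 5, 1, 0, 2, 3]
After 10 (rotate_left(2, 4, k=1)): [4, 5, 0, 2, 1, 3]
After 11 (swap(2, 1)): [4, 0, 5, 2, 1, 3]
After 12 (swap(2, 5)): [4, 0, 3, 2, 1, 5]
After 13 (swap(2, 3)): [4, 0, 2, 3, 1, 5]
After 14 (swap(1, 4)): [4, 1, 2, 3, 0, 5]
After 15 (swap(0, 4)): [0, 1, 2, 3, 4, 5]

Answer: yes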